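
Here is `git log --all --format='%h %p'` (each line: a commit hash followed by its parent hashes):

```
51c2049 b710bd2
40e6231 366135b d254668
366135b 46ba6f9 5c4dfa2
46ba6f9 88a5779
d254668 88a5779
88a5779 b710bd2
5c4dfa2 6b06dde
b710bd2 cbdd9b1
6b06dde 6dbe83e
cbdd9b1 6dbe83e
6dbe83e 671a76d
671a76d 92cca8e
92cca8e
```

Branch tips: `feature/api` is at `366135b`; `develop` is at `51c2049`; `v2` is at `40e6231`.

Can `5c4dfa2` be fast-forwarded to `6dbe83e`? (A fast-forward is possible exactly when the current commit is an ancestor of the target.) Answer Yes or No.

A fast-forward from 5c4dfa2 to 6dbe83e is possible iff 5c4dfa2 is an ancestor of 6dbe83e.
Ancestors of 6dbe83e: {671a76d, 6dbe83e, 92cca8e}.
5c4dfa2 is not among them, so fast-forward is not possible.

No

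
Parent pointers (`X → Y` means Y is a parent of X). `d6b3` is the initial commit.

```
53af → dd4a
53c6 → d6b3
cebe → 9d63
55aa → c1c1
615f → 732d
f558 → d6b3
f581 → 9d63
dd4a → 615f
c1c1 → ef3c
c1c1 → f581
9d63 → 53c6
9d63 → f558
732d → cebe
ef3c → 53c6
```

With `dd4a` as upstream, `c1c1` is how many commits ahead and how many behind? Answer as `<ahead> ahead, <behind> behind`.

Reachable from c1c1: {53c6, 9d63, c1c1, d6b3, ef3c, f558, f581}.
Reachable from dd4a: {53c6, 615f, 732d, 9d63, cebe, d6b3, dd4a, f558}.
Only in c1c1's history (ahead): {c1c1, ef3c, f581} — 3.
Only in dd4a's history (behind): {615f, 732d, cebe, dd4a} — 4.

3 ahead, 4 behind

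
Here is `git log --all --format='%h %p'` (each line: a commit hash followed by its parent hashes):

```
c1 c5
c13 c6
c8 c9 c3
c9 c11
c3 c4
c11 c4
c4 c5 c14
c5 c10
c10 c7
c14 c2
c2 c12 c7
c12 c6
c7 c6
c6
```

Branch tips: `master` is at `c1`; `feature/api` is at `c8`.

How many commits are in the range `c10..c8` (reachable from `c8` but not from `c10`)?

9

Reachable from c8: {c10, c11, c12, c14, c2, c3, c4, c5, c6, c7, c8, c9}.
Reachable from c10: {c10, c6, c7}.
In c8's history but not c10's: {c11, c12, c14, c2, c3, c4, c5, c8, c9} — 9 commits.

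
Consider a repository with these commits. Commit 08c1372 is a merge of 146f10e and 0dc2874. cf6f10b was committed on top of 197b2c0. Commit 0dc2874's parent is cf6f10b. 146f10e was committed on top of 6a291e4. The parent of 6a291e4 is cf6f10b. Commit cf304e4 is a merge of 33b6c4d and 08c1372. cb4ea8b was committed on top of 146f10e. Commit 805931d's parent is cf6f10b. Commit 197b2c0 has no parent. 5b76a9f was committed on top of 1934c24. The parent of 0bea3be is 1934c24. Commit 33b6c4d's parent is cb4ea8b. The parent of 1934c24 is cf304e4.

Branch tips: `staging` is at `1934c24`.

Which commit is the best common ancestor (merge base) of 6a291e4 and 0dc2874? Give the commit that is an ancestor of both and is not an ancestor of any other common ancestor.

Ancestors of 6a291e4: {197b2c0, 6a291e4, cf6f10b}.
Ancestors of 0dc2874: {0dc2874, 197b2c0, cf6f10b}.
Common ancestors: {197b2c0, cf6f10b}.
Among these, cf6f10b is not an ancestor of any other common ancestor — it is the merge base.

cf6f10b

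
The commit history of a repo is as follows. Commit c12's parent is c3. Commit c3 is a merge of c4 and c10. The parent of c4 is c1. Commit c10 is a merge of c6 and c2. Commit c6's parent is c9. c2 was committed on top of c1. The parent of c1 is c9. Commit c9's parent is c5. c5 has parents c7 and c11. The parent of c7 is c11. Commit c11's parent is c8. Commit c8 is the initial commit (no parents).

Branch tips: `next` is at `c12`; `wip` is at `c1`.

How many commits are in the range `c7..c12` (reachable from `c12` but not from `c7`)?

9

Reachable from c12: {c1, c10, c11, c12, c2, c3, c4, c5, c6, c7, c8, c9}.
Reachable from c7: {c11, c7, c8}.
In c12's history but not c7's: {c1, c10, c12, c2, c3, c4, c5, c6, c9} — 9 commits.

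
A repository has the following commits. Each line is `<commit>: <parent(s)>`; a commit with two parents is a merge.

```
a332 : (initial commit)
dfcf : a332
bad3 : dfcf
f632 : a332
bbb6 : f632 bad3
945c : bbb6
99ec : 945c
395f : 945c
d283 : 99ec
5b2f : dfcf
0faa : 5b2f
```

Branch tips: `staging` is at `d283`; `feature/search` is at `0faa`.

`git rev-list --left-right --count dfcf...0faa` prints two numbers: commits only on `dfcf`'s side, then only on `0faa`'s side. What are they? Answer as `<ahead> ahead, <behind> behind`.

0 ahead, 2 behind

Reachable from dfcf: {a332, dfcf}.
Reachable from 0faa: {0faa, 5b2f, a332, dfcf}.
Only in dfcf's history (ahead): {} — 0.
Only in 0faa's history (behind): {0faa, 5b2f} — 2.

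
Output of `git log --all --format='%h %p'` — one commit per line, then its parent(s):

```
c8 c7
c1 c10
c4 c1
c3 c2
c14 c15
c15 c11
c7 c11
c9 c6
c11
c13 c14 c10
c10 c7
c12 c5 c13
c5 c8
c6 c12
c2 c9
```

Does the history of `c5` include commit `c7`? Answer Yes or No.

Yes

Ancestors of c5 (commits reachable by following parents): {c11, c5, c7, c8}.
c7 is in that set, so it is an ancestor of c5.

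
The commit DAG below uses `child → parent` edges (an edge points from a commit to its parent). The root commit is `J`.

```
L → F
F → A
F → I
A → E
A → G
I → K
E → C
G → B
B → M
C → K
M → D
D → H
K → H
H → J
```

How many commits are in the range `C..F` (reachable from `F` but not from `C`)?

8

Reachable from F: {A, B, C, D, E, F, G, H, I, J, K, M}.
Reachable from C: {C, H, J, K}.
In F's history but not C's: {A, B, D, E, F, G, I, M} — 8 commits.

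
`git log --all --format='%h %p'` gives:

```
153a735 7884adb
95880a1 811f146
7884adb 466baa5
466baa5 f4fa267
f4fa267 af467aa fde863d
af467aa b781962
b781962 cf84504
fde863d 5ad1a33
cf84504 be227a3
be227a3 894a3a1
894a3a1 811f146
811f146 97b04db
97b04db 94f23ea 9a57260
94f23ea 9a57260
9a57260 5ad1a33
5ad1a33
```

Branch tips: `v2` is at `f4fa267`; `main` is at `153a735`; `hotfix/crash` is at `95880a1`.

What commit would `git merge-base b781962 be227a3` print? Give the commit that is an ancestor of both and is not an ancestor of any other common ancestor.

Ancestors of b781962: {5ad1a33, 811f146, 894a3a1, 94f23ea, 97b04db, 9a57260, b781962, be227a3, cf84504}.
Ancestors of be227a3: {5ad1a33, 811f146, 894a3a1, 94f23ea, 97b04db, 9a57260, be227a3}.
Common ancestors: {5ad1a33, 811f146, 894a3a1, 94f23ea, 97b04db, 9a57260, be227a3}.
Among these, be227a3 is not an ancestor of any other common ancestor — it is the merge base.

be227a3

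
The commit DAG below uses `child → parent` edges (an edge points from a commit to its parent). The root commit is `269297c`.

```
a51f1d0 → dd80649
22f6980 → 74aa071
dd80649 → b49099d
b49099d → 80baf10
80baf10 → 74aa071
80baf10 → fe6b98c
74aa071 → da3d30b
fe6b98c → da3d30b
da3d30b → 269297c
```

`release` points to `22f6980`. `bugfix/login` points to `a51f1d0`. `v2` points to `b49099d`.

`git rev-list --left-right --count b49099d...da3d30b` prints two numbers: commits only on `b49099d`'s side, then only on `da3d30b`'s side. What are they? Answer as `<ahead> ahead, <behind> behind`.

4 ahead, 0 behind

Reachable from b49099d: {269297c, 74aa071, 80baf10, b49099d, da3d30b, fe6b98c}.
Reachable from da3d30b: {269297c, da3d30b}.
Only in b49099d's history (ahead): {74aa071, 80baf10, b49099d, fe6b98c} — 4.
Only in da3d30b's history (behind): {} — 0.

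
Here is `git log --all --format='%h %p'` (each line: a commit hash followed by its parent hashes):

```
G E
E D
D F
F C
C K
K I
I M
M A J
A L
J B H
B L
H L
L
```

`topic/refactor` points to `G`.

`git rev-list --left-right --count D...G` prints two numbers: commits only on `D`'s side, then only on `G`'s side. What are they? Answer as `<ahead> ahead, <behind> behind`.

Reachable from D: {A, B, C, D, F, H, I, J, K, L, M}.
Reachable from G: {A, B, C, D, E, F, G, H, I, J, K, L, M}.
Only in D's history (ahead): {} — 0.
Only in G's history (behind): {E, G} — 2.

0 ahead, 2 behind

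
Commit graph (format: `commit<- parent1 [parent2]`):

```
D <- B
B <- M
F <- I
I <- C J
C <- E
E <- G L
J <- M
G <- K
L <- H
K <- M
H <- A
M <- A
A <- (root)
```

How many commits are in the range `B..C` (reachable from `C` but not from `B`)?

6

Reachable from C: {A, C, E, G, H, K, L, M}.
Reachable from B: {A, B, M}.
In C's history but not B's: {C, E, G, H, K, L} — 6 commits.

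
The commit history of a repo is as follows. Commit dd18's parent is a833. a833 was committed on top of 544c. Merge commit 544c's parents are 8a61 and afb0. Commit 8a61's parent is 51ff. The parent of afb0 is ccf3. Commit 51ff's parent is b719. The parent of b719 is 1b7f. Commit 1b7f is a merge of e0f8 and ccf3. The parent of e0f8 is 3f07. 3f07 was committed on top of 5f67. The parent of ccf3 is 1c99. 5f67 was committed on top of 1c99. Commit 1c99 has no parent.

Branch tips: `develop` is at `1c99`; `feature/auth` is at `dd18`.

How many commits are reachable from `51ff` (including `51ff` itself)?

8

Walking parent pointers from 51ff: reachable set = {1b7f, 1c99, 3f07, 51ff, 5f67, b719, ccf3, e0f8}.
That is 8 commits.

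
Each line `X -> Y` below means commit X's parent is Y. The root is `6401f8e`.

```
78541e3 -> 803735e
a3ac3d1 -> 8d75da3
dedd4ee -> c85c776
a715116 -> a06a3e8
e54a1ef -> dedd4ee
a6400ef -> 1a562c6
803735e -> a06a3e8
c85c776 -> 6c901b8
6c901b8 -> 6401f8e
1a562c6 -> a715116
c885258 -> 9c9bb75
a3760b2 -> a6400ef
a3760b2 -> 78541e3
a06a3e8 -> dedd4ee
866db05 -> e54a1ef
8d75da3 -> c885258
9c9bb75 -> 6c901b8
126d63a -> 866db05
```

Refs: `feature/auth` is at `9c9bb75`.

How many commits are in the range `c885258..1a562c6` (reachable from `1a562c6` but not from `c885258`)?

5

Reachable from 1a562c6: {1a562c6, 6401f8e, 6c901b8, a06a3e8, a715116, c85c776, dedd4ee}.
Reachable from c885258: {6401f8e, 6c901b8, 9c9bb75, c885258}.
In 1a562c6's history but not c885258's: {1a562c6, a06a3e8, a715116, c85c776, dedd4ee} — 5 commits.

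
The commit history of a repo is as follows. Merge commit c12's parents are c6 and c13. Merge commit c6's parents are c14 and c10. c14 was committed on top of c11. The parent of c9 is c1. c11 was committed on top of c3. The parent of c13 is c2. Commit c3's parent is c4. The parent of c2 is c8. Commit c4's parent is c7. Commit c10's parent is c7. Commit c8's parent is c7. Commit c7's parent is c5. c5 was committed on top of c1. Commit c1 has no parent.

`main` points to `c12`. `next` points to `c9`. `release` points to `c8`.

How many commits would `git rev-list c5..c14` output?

Reachable from c14: {c1, c11, c14, c3, c4, c5, c7}.
Reachable from c5: {c1, c5}.
In c14's history but not c5's: {c11, c14, c3, c4, c7} — 5 commits.

5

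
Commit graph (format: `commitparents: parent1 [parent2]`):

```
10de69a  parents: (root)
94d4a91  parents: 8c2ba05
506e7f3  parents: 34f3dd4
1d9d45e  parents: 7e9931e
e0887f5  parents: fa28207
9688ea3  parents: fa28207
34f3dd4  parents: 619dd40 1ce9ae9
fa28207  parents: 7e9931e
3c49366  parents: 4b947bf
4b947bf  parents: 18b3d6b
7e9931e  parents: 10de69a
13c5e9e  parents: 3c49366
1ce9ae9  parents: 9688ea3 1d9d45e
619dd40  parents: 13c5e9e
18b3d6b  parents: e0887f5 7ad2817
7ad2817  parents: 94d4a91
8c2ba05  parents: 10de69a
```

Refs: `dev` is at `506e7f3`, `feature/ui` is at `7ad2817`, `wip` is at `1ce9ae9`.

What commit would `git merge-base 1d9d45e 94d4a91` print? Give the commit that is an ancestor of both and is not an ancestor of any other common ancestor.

10de69a

Ancestors of 1d9d45e: {10de69a, 1d9d45e, 7e9931e}.
Ancestors of 94d4a91: {10de69a, 8c2ba05, 94d4a91}.
Common ancestors: {10de69a}.
The only common ancestor is 10de69a, so it is the merge base.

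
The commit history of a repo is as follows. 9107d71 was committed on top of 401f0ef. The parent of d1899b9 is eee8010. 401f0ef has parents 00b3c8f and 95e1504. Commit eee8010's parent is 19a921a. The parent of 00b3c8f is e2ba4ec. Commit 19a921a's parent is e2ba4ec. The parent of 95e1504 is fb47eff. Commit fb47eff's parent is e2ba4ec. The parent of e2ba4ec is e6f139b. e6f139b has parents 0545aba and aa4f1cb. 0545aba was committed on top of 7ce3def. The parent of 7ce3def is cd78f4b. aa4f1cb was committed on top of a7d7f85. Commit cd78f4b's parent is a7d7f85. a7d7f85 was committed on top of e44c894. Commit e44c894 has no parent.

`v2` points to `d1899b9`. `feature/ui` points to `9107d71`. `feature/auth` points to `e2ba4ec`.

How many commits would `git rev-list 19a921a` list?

Walking parent pointers from 19a921a: reachable set = {0545aba, 19a921a, 7ce3def, a7d7f85, aa4f1cb, cd78f4b, e2ba4ec, e44c894, e6f139b}.
That is 9 commits.

9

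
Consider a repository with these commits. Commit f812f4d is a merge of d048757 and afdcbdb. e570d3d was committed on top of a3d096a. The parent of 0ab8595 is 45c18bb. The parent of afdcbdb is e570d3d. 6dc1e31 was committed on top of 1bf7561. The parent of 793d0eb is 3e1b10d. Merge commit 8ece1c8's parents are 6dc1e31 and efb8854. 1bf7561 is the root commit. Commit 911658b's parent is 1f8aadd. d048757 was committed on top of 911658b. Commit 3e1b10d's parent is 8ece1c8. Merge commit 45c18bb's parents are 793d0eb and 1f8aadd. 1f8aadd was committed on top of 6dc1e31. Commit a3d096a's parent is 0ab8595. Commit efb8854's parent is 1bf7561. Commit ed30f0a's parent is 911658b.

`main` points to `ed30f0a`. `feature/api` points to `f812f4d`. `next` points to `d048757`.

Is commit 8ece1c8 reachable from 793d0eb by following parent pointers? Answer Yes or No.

Ancestors of 793d0eb (commits reachable by following parents): {1bf7561, 3e1b10d, 6dc1e31, 793d0eb, 8ece1c8, efb8854}.
8ece1c8 is in that set, so it is an ancestor of 793d0eb.

Yes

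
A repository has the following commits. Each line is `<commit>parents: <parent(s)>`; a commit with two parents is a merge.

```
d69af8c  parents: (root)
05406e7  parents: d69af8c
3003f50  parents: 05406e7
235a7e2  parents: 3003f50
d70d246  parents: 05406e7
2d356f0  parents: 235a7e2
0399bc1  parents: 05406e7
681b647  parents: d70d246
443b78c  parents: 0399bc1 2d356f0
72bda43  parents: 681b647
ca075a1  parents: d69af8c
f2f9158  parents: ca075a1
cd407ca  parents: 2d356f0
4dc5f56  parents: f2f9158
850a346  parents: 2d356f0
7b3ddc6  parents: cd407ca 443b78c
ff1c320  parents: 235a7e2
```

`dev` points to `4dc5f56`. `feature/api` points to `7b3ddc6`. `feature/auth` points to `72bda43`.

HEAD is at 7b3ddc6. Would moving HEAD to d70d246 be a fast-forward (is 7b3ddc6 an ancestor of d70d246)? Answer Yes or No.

No

A fast-forward from 7b3ddc6 to d70d246 is possible iff 7b3ddc6 is an ancestor of d70d246.
Ancestors of d70d246: {05406e7, d69af8c, d70d246}.
7b3ddc6 is not among them, so fast-forward is not possible.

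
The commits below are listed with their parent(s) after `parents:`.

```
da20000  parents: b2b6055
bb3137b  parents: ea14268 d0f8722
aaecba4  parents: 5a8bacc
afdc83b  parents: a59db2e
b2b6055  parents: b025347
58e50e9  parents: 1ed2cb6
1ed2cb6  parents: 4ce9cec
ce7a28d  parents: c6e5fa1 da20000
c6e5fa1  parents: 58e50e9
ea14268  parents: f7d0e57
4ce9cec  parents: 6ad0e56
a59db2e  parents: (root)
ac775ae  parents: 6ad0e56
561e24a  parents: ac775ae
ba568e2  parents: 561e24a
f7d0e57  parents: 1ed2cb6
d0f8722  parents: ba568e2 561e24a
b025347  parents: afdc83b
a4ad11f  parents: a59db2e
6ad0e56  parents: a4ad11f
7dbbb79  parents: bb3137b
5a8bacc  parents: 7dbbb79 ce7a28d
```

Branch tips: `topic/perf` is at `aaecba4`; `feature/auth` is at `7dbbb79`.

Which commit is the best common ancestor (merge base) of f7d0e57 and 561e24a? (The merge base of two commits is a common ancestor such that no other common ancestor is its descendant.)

6ad0e56

Ancestors of f7d0e57: {1ed2cb6, 4ce9cec, 6ad0e56, a4ad11f, a59db2e, f7d0e57}.
Ancestors of 561e24a: {561e24a, 6ad0e56, a4ad11f, a59db2e, ac775ae}.
Common ancestors: {6ad0e56, a4ad11f, a59db2e}.
Among these, 6ad0e56 is not an ancestor of any other common ancestor — it is the merge base.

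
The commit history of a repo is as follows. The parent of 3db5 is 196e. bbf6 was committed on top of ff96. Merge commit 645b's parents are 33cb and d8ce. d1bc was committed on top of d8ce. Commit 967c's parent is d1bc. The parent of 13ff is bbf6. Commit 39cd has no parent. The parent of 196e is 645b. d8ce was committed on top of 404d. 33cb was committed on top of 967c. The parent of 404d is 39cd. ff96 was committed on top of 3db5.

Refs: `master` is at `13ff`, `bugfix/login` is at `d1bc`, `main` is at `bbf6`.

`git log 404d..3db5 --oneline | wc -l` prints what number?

Reachable from 3db5: {196e, 33cb, 39cd, 3db5, 404d, 645b, 967c, d1bc, d8ce}.
Reachable from 404d: {39cd, 404d}.
In 3db5's history but not 404d's: {196e, 33cb, 3db5, 645b, 967c, d1bc, d8ce} — 7 commits.

7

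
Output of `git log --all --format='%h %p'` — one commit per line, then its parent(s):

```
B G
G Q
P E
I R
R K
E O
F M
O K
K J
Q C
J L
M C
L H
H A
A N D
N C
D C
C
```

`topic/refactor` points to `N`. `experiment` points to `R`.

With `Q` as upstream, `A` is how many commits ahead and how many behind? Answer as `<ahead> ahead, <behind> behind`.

Reachable from A: {A, C, D, N}.
Reachable from Q: {C, Q}.
Only in A's history (ahead): {A, D, N} — 3.
Only in Q's history (behind): {Q} — 1.

3 ahead, 1 behind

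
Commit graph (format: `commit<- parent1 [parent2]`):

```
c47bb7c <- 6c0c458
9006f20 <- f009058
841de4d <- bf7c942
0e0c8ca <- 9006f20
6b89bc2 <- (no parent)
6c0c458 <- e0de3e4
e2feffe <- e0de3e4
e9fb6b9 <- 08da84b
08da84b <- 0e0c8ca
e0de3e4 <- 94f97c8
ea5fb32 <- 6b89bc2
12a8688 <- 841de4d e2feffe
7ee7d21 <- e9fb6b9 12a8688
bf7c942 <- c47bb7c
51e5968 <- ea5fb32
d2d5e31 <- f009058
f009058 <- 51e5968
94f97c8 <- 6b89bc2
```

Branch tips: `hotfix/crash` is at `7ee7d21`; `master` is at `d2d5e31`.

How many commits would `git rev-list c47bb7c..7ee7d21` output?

12

Reachable from 7ee7d21: {08da84b, 0e0c8ca, 12a8688, 51e5968, 6b89bc2, 6c0c458, 7ee7d21, 841de4d, 9006f20, 94f97c8, bf7c942, c47bb7c, e0de3e4, e2feffe, e9fb6b9, ea5fb32, f009058}.
Reachable from c47bb7c: {6b89bc2, 6c0c458, 94f97c8, c47bb7c, e0de3e4}.
In 7ee7d21's history but not c47bb7c's: {08da84b, 0e0c8ca, 12a8688, 51e5968, 7ee7d21, 841de4d, 9006f20, bf7c942, e2feffe, e9fb6b9, ea5fb32, f009058} — 12 commits.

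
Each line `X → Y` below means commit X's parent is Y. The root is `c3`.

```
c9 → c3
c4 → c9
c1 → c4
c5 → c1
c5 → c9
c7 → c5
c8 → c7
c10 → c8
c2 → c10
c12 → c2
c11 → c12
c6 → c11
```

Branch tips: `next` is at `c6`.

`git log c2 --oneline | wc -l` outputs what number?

9

Walking parent pointers from c2: reachable set = {c1, c10, c2, c3, c4, c5, c7, c8, c9}.
That is 9 commits.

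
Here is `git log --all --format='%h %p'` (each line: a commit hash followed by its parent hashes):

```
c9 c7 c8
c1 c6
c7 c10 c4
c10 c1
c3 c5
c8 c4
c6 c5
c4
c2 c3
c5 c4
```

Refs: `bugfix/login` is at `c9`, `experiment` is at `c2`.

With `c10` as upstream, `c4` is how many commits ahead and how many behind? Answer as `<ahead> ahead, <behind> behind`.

0 ahead, 4 behind

Reachable from c4: {c4}.
Reachable from c10: {c1, c10, c4, c5, c6}.
Only in c4's history (ahead): {} — 0.
Only in c10's history (behind): {c1, c10, c5, c6} — 4.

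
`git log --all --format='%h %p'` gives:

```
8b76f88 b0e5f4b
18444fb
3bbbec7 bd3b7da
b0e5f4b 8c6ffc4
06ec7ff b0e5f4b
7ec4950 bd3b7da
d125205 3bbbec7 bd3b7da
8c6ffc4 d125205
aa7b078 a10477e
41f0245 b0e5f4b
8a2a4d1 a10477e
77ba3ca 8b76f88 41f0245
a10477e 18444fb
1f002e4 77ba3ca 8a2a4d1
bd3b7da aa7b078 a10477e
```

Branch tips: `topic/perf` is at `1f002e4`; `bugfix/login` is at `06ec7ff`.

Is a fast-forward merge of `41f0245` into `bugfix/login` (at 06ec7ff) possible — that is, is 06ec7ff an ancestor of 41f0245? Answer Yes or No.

No

A fast-forward from 06ec7ff to 41f0245 is possible iff 06ec7ff is an ancestor of 41f0245.
Ancestors of 41f0245: {18444fb, 3bbbec7, 41f0245, 8c6ffc4, a10477e, aa7b078, b0e5f4b, bd3b7da, d125205}.
06ec7ff is not among them, so fast-forward is not possible.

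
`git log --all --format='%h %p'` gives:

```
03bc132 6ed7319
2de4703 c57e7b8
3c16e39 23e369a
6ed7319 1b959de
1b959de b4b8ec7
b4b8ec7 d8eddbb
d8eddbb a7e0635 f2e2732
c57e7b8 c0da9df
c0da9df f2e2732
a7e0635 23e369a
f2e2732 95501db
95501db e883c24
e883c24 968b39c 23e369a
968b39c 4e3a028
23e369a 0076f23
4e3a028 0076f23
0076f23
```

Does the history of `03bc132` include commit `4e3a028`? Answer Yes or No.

Ancestors of 03bc132 (commits reachable by following parents): {0076f23, 03bc132, 1b959de, 23e369a, 4e3a028, 6ed7319, 95501db, 968b39c, a7e0635, b4b8ec7, d8eddbb, e883c24, f2e2732}.
4e3a028 is in that set, so it is an ancestor of 03bc132.

Yes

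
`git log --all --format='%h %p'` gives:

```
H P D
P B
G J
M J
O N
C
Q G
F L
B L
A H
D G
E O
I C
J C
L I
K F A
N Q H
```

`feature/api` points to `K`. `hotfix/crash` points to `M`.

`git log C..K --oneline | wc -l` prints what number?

11

Reachable from K: {A, B, C, D, F, G, H, I, J, K, L, P}.
Reachable from C: {C}.
In K's history but not C's: {A, B, D, F, G, H, I, J, K, L, P} — 11 commits.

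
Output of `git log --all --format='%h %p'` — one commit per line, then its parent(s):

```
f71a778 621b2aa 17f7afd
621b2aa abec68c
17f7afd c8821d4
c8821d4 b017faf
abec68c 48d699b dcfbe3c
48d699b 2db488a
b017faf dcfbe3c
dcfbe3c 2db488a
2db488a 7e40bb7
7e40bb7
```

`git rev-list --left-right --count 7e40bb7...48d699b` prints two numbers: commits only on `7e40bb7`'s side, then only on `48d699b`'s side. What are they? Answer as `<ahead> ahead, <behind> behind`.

0 ahead, 2 behind

Reachable from 7e40bb7: {7e40bb7}.
Reachable from 48d699b: {2db488a, 48d699b, 7e40bb7}.
Only in 7e40bb7's history (ahead): {} — 0.
Only in 48d699b's history (behind): {2db488a, 48d699b} — 2.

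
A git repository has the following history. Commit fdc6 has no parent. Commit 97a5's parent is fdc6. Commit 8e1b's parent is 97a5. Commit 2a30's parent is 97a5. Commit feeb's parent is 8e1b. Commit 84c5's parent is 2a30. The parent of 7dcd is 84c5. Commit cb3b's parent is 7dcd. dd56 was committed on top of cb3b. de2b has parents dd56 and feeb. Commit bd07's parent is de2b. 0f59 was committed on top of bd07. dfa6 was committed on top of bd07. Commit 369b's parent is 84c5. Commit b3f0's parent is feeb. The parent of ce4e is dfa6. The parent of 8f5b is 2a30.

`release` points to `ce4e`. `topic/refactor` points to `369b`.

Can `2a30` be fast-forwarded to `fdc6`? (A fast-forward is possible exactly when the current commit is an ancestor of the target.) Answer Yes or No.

A fast-forward from 2a30 to fdc6 is possible iff 2a30 is an ancestor of fdc6.
Ancestors of fdc6: {fdc6}.
2a30 is not among them, so fast-forward is not possible.

No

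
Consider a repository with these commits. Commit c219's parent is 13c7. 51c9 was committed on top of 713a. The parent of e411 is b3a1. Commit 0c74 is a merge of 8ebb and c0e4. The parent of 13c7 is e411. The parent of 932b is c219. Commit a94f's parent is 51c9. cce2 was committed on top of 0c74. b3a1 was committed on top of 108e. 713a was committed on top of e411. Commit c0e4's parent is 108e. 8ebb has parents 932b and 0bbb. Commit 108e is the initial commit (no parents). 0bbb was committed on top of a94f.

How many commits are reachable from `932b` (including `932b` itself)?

Walking parent pointers from 932b: reachable set = {108e, 13c7, 932b, b3a1, c219, e411}.
That is 6 commits.

6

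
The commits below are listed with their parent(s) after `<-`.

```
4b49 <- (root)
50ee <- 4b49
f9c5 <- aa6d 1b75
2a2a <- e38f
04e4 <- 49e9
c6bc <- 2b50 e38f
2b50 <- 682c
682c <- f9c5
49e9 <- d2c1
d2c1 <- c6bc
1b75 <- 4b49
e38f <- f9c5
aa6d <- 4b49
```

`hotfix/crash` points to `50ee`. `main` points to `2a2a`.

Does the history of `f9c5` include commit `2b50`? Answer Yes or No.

Ancestors of f9c5: {1b75, 4b49, aa6d, f9c5}.
2b50 is not in that set, so it is not an ancestor of f9c5.

No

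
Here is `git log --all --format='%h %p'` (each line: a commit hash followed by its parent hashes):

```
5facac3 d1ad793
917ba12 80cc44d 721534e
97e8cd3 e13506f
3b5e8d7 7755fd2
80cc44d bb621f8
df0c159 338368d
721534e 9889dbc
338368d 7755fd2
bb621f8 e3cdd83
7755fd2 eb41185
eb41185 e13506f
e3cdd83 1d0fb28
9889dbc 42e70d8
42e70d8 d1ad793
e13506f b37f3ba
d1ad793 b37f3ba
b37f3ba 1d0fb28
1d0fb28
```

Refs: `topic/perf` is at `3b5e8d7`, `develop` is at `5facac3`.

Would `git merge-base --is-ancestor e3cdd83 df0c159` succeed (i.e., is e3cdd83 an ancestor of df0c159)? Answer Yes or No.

No

Ancestors of df0c159: {1d0fb28, 338368d, 7755fd2, b37f3ba, df0c159, e13506f, eb41185}.
e3cdd83 is not in that set, so it is not an ancestor of df0c159.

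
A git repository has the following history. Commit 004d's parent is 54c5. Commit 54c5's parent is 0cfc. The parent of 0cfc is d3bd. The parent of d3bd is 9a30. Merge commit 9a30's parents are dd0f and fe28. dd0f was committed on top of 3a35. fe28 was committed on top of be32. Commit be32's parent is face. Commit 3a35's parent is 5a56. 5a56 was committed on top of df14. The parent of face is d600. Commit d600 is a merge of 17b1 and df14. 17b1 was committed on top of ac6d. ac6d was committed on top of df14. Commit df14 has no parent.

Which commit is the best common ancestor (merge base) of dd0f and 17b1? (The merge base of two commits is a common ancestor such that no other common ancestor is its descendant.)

df14

Ancestors of dd0f: {3a35, 5a56, dd0f, df14}.
Ancestors of 17b1: {17b1, ac6d, df14}.
Common ancestors: {df14}.
The only common ancestor is df14, so it is the merge base.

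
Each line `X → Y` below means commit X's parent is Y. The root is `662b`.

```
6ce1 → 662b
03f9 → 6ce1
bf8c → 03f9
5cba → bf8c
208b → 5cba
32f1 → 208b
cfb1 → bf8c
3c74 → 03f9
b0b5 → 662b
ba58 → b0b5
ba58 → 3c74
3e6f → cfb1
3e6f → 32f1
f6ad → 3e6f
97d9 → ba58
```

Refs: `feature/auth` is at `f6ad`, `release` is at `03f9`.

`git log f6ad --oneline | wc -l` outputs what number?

Walking parent pointers from f6ad: reachable set = {03f9, 208b, 32f1, 3e6f, 5cba, 662b, 6ce1, bf8c, cfb1, f6ad}.
That is 10 commits.

10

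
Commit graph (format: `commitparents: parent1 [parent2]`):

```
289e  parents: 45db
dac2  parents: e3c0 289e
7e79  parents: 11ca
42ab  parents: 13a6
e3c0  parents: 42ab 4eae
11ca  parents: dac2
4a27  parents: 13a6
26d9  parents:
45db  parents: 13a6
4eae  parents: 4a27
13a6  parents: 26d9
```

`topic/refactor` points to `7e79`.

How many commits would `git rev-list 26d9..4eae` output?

3

Reachable from 4eae: {13a6, 26d9, 4a27, 4eae}.
Reachable from 26d9: {26d9}.
In 4eae's history but not 26d9's: {13a6, 4a27, 4eae} — 3 commits.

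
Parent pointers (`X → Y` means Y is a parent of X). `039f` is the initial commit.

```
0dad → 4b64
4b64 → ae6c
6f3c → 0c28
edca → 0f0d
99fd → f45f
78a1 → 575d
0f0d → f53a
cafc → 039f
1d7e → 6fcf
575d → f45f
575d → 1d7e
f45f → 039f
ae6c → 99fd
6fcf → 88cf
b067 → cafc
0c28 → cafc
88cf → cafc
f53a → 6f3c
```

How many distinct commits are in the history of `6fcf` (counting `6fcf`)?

Walking parent pointers from 6fcf: reachable set = {039f, 6fcf, 88cf, cafc}.
That is 4 commits.

4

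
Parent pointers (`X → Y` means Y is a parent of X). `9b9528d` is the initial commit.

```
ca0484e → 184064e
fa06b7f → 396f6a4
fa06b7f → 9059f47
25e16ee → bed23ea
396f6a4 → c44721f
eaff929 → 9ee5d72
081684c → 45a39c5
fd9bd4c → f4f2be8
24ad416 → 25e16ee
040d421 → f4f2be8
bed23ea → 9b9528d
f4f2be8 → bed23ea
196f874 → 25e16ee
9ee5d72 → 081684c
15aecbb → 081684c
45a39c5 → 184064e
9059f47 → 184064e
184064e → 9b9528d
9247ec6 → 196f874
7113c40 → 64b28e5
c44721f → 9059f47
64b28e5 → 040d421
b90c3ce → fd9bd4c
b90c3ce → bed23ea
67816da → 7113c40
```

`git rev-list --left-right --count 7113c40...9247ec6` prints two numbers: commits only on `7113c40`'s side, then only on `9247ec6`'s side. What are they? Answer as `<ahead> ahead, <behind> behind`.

Reachable from 7113c40: {040d421, 64b28e5, 7113c40, 9b9528d, bed23ea, f4f2be8}.
Reachable from 9247ec6: {196f874, 25e16ee, 9247ec6, 9b9528d, bed23ea}.
Only in 7113c40's history (ahead): {040d421, 64b28e5, 7113c40, f4f2be8} — 4.
Only in 9247ec6's history (behind): {196f874, 25e16ee, 9247ec6} — 3.

4 ahead, 3 behind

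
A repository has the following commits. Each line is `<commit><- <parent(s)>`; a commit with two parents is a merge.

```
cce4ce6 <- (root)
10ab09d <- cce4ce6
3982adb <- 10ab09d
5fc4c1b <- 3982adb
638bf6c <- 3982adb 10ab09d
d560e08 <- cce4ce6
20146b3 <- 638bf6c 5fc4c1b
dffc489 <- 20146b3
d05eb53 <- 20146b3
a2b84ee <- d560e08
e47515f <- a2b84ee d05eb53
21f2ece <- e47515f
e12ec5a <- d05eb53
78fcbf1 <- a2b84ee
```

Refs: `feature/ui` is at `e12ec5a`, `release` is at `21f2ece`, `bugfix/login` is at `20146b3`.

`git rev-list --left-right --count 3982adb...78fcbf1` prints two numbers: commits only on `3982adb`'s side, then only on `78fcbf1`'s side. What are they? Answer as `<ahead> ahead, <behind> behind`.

Reachable from 3982adb: {10ab09d, 3982adb, cce4ce6}.
Reachable from 78fcbf1: {78fcbf1, a2b84ee, cce4ce6, d560e08}.
Only in 3982adb's history (ahead): {10ab09d, 3982adb} — 2.
Only in 78fcbf1's history (behind): {78fcbf1, a2b84ee, d560e08} — 3.

2 ahead, 3 behind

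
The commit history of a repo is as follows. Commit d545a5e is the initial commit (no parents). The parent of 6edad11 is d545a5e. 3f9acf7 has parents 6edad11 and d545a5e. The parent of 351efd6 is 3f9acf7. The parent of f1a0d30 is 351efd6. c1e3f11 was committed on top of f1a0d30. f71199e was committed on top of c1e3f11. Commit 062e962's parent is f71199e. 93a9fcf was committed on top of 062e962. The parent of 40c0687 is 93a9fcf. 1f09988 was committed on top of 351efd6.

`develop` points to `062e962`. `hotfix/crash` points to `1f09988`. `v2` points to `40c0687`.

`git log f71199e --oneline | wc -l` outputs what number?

7

Walking parent pointers from f71199e: reachable set = {351efd6, 3f9acf7, 6edad11, c1e3f11, d545a5e, f1a0d30, f71199e}.
That is 7 commits.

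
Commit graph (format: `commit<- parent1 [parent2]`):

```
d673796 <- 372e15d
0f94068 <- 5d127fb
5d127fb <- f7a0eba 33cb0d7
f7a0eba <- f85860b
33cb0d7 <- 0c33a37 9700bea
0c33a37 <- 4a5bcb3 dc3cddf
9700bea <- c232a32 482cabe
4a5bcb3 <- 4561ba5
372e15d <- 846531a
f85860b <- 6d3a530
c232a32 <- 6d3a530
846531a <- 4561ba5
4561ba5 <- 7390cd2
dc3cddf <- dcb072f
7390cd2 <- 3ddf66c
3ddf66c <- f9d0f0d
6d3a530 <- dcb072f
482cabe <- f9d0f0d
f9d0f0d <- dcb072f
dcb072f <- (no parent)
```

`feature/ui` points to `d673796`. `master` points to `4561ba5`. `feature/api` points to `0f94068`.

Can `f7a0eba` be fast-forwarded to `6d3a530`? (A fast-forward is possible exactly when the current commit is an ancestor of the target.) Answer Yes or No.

No

A fast-forward from f7a0eba to 6d3a530 is possible iff f7a0eba is an ancestor of 6d3a530.
Ancestors of 6d3a530: {6d3a530, dcb072f}.
f7a0eba is not among them, so fast-forward is not possible.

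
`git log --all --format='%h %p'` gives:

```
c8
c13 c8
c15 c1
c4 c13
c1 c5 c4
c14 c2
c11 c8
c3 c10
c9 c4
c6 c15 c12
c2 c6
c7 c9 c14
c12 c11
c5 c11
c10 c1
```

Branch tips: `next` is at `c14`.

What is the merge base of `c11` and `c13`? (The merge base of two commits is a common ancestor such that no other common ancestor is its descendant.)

Ancestors of c11: {c11, c8}.
Ancestors of c13: {c13, c8}.
Common ancestors: {c8}.
The only common ancestor is c8, so it is the merge base.

c8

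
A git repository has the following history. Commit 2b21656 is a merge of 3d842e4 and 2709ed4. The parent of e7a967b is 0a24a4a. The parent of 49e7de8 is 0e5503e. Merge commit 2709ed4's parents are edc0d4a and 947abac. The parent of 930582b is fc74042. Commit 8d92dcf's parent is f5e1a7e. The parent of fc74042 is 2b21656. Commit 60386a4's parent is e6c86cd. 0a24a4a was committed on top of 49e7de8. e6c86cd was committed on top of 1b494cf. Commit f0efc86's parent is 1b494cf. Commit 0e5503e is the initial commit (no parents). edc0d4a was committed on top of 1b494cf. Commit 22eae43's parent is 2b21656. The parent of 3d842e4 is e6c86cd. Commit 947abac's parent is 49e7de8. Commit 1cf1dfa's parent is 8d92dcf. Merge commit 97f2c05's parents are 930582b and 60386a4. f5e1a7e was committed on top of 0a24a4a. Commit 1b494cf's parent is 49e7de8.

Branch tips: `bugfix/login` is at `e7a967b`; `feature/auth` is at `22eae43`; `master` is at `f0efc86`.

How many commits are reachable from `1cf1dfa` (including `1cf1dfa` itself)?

Walking parent pointers from 1cf1dfa: reachable set = {0a24a4a, 0e5503e, 1cf1dfa, 49e7de8, 8d92dcf, f5e1a7e}.
That is 6 commits.

6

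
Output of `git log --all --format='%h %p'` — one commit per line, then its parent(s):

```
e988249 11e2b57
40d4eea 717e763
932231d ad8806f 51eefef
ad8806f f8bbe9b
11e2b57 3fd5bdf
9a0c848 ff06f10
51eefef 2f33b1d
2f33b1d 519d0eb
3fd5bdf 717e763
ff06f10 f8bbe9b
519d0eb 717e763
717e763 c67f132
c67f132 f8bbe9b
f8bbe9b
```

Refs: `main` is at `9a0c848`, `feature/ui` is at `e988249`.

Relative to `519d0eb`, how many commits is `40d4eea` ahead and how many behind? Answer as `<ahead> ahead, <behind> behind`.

Reachable from 40d4eea: {40d4eea, 717e763, c67f132, f8bbe9b}.
Reachable from 519d0eb: {519d0eb, 717e763, c67f132, f8bbe9b}.
Only in 40d4eea's history (ahead): {40d4eea} — 1.
Only in 519d0eb's history (behind): {519d0eb} — 1.

1 ahead, 1 behind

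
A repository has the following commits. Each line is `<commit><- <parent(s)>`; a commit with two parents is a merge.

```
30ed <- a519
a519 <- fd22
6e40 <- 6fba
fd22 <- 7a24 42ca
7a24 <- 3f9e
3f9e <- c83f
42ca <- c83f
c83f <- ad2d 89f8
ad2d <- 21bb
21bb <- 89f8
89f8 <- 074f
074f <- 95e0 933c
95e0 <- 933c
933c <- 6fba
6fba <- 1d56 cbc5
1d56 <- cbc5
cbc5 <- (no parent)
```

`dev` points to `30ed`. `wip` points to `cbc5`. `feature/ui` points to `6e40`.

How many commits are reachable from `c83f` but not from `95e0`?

5

Reachable from c83f: {074f, 1d56, 21bb, 6fba, 89f8, 933c, 95e0, ad2d, c83f, cbc5}.
Reachable from 95e0: {1d56, 6fba, 933c, 95e0, cbc5}.
In c83f's history but not 95e0's: {074f, 21bb, 89f8, ad2d, c83f} — 5 commits.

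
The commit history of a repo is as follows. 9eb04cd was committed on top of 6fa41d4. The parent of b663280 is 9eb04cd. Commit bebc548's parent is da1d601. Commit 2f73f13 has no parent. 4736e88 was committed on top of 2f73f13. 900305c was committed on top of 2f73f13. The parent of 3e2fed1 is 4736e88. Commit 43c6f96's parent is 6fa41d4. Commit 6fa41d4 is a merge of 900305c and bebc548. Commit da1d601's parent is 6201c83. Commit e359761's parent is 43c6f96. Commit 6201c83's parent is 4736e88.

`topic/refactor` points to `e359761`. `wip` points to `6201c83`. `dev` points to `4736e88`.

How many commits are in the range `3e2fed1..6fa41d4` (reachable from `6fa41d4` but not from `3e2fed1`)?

Reachable from 6fa41d4: {2f73f13, 4736e88, 6201c83, 6fa41d4, 900305c, bebc548, da1d601}.
Reachable from 3e2fed1: {2f73f13, 3e2fed1, 4736e88}.
In 6fa41d4's history but not 3e2fed1's: {6201c83, 6fa41d4, 900305c, bebc548, da1d601} — 5 commits.

5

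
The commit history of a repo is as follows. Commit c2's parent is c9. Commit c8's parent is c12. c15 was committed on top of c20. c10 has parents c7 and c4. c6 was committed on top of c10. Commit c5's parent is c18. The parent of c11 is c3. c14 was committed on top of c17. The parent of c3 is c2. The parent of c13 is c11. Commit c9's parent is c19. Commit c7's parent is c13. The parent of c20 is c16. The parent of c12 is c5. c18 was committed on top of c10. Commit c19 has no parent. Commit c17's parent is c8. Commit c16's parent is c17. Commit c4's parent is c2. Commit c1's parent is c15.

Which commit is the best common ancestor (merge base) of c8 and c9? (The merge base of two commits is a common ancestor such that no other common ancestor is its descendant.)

c9

Ancestors of c8: {c10, c11, c12, c13, c18, c19, c2, c3, c4, c5, c7, c8, c9}.
Ancestors of c9: {c19, c9}.
Common ancestors: {c19, c9}.
Among these, c9 is not an ancestor of any other common ancestor — it is the merge base.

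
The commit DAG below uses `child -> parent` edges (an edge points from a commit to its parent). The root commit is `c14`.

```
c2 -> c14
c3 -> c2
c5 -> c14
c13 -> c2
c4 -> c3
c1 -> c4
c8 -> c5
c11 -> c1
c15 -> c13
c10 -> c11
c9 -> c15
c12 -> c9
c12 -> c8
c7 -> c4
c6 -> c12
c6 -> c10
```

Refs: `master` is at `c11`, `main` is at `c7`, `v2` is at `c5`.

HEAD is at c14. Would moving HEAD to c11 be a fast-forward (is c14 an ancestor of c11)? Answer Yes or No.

A fast-forward from c14 to c11 is possible iff c14 is an ancestor of c11.
Ancestors of c11: {c1, c11, c14, c2, c3, c4}.
c14 is among them, so fast-forward is possible.

Yes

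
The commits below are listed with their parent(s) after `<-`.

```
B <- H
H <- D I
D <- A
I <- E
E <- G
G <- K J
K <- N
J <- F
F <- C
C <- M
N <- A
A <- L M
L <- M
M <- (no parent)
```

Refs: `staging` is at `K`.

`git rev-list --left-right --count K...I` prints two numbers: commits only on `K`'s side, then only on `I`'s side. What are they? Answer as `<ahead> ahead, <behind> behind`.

Reachable from K: {A, K, L, M, N}.
Reachable from I: {A, C, E, F, G, I, J, K, L, M, N}.
Only in K's history (ahead): {} — 0.
Only in I's history (behind): {C, E, F, G, I, J} — 6.

0 ahead, 6 behind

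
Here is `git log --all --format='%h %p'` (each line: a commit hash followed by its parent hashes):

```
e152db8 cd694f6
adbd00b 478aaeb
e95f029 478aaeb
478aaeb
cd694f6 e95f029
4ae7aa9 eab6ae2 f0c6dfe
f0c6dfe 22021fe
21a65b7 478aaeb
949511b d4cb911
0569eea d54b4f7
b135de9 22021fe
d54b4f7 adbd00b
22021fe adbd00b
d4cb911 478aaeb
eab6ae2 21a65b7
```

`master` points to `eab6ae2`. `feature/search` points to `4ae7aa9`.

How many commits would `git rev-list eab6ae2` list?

3

Walking parent pointers from eab6ae2: reachable set = {21a65b7, 478aaeb, eab6ae2}.
That is 3 commits.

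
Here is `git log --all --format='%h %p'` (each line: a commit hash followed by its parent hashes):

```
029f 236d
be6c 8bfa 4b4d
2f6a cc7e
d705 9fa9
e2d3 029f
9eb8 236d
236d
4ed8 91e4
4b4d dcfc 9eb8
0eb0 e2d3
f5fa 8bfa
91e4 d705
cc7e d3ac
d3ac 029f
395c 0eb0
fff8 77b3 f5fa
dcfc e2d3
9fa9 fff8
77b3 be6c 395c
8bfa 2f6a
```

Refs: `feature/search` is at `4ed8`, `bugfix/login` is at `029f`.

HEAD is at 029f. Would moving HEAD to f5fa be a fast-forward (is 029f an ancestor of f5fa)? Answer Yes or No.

A fast-forward from 029f to f5fa is possible iff 029f is an ancestor of f5fa.
Ancestors of f5fa: {029f, 236d, 2f6a, 8bfa, cc7e, d3ac, f5fa}.
029f is among them, so fast-forward is possible.

Yes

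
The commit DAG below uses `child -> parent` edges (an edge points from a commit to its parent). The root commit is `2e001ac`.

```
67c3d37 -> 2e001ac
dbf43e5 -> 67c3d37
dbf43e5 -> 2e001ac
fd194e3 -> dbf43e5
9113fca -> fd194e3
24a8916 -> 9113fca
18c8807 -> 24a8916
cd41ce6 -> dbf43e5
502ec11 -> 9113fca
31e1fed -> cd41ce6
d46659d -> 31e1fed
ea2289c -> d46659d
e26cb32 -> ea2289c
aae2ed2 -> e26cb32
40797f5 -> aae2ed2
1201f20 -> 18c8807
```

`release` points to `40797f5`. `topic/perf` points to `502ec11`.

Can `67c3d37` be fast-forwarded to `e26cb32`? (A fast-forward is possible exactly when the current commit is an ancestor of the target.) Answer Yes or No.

A fast-forward from 67c3d37 to e26cb32 is possible iff 67c3d37 is an ancestor of e26cb32.
Ancestors of e26cb32: {2e001ac, 31e1fed, 67c3d37, cd41ce6, d46659d, dbf43e5, e26cb32, ea2289c}.
67c3d37 is among them, so fast-forward is possible.

Yes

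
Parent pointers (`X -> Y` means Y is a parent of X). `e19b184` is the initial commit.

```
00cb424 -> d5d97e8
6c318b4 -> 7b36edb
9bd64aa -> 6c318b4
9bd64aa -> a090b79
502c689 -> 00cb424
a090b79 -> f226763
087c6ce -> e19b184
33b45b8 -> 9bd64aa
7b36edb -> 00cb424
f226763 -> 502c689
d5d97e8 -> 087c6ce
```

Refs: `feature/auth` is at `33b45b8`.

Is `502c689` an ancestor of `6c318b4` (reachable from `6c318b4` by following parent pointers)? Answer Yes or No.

No

Ancestors of 6c318b4: {00cb424, 087c6ce, 6c318b4, 7b36edb, d5d97e8, e19b184}.
502c689 is not in that set, so it is not an ancestor of 6c318b4.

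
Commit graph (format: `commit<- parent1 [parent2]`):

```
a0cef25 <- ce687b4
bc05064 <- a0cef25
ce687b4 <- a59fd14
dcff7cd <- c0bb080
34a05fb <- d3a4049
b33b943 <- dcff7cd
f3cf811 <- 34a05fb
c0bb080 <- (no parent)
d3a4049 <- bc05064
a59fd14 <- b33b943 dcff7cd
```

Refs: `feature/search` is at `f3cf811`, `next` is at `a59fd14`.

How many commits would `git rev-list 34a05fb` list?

Walking parent pointers from 34a05fb: reachable set = {34a05fb, a0cef25, a59fd14, b33b943, bc05064, c0bb080, ce687b4, d3a4049, dcff7cd}.
That is 9 commits.

9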